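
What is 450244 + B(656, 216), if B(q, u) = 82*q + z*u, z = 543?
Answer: 621324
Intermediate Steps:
B(q, u) = 82*q + 543*u
450244 + B(656, 216) = 450244 + (82*656 + 543*216) = 450244 + (53792 + 117288) = 450244 + 171080 = 621324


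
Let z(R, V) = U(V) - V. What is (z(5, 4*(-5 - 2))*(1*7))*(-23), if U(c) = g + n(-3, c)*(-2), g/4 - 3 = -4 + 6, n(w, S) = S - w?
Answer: -15778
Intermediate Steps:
g = 20 (g = 12 + 4*(-4 + 6) = 12 + 4*2 = 12 + 8 = 20)
U(c) = 14 - 2*c (U(c) = 20 + (c - 1*(-3))*(-2) = 20 + (c + 3)*(-2) = 20 + (3 + c)*(-2) = 20 + (-6 - 2*c) = 14 - 2*c)
z(R, V) = 14 - 3*V (z(R, V) = (14 - 2*V) - V = 14 - 3*V)
(z(5, 4*(-5 - 2))*(1*7))*(-23) = ((14 - 12*(-5 - 2))*(1*7))*(-23) = ((14 - 12*(-7))*7)*(-23) = ((14 - 3*(-28))*7)*(-23) = ((14 + 84)*7)*(-23) = (98*7)*(-23) = 686*(-23) = -15778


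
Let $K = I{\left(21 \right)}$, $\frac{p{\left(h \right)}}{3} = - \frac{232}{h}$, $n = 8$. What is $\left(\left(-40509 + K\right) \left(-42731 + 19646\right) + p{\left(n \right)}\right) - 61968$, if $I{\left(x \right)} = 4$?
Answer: $934995870$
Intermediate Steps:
$p{\left(h \right)} = - \frac{696}{h}$ ($p{\left(h \right)} = 3 \left(- \frac{232}{h}\right) = - \frac{696}{h}$)
$K = 4$
$\left(\left(-40509 + K\right) \left(-42731 + 19646\right) + p{\left(n \right)}\right) - 61968 = \left(\left(-40509 + 4\right) \left(-42731 + 19646\right) - \frac{696}{8}\right) - 61968 = \left(\left(-40505\right) \left(-23085\right) - 87\right) - 61968 = \left(935057925 - 87\right) - 61968 = 935057838 - 61968 = 934995870$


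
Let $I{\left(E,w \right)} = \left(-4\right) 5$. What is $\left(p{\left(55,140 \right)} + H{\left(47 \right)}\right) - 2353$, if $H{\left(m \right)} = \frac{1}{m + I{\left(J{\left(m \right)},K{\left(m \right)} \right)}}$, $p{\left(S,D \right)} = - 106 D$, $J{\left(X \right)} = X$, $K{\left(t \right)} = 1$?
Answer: $- \frac{464210}{27} \approx -17193.0$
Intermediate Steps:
$I{\left(E,w \right)} = -20$
$H{\left(m \right)} = \frac{1}{-20 + m}$ ($H{\left(m \right)} = \frac{1}{m - 20} = \frac{1}{-20 + m}$)
$\left(p{\left(55,140 \right)} + H{\left(47 \right)}\right) - 2353 = \left(\left(-106\right) 140 + \frac{1}{-20 + 47}\right) - 2353 = \left(-14840 + \frac{1}{27}\right) - 2353 = - \frac{400679}{27} - 2353 = - \frac{464210}{27}$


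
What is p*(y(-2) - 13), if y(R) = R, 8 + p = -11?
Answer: 285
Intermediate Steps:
p = -19 (p = -8 - 11 = -19)
p*(y(-2) - 13) = -19*(-2 - 13) = -19*(-15) = 285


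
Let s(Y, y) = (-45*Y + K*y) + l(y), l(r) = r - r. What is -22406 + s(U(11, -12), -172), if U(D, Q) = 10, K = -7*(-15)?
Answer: -40916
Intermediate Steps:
l(r) = 0
K = 105
s(Y, y) = -45*Y + 105*y (s(Y, y) = (-45*Y + 105*y) + 0 = -45*Y + 105*y)
-22406 + s(U(11, -12), -172) = -22406 + (-45*10 + 105*(-172)) = -22406 + (-450 - 18060) = -22406 - 18510 = -40916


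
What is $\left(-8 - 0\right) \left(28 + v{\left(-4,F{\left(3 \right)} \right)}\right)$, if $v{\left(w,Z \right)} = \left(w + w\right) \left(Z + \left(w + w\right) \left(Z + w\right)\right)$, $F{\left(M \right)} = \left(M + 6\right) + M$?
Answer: $-3552$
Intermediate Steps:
$F{\left(M \right)} = 6 + 2 M$ ($F{\left(M \right)} = \left(6 + M\right) + M = 6 + 2 M$)
$v{\left(w,Z \right)} = 2 w \left(Z + 2 w \left(Z + w\right)\right)$
$\left(-8 - 0\right) \left(28 + v{\left(-4,F{\left(3 \right)} \right)}\right) = \left(-8 - 0\right) \left(28 + 2 \left(-4\right) \left(\left(6 + 2 \cdot 3\right) + 2 \left(-4\right)^{2} + 2 \left(6 + 2 \cdot 3\right) \left(-4\right)\right)\right) = \left(-8 + 0\right) \left(28 + 2 \left(-4\right) \left(\left(6 + 6\right) + 2 \cdot 16 + 2 \left(6 + 6\right) \left(-4\right)\right)\right) = - 8 \left(28 + 2 \left(-4\right) \left(12 + 32 + 2 \cdot 12 \left(-4\right)\right)\right) = - 8 \left(28 + 2 \left(-4\right) \left(12 + 32 - 96\right)\right) = - 8 \left(28 + 2 \left(-4\right) \left(-52\right)\right) = - 8 \left(28 + 416\right) = \left(-8\right) 444 = -3552$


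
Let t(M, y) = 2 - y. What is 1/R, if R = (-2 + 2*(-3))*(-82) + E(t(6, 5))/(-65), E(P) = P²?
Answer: 65/42631 ≈ 0.0015247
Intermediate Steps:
R = 42631/65 (R = (-2 + 2*(-3))*(-82) + (2 - 1*5)²/(-65) = (-2 - 6)*(-82) + (2 - 5)²*(-1/65) = -8*(-82) + (-3)²*(-1/65) = 656 + 9*(-1/65) = 656 - 9/65 = 42631/65 ≈ 655.86)
1/R = 1/(42631/65) = 65/42631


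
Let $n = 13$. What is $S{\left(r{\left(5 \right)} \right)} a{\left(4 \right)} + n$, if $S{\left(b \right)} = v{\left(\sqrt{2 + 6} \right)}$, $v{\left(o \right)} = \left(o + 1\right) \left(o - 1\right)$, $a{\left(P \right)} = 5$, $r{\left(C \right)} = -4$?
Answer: $48$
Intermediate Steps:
$v{\left(o \right)} = \left(1 + o\right) \left(-1 + o\right)$
$S{\left(b \right)} = 7$ ($S{\left(b \right)} = -1 + \left(\sqrt{2 + 6}\right)^{2} = -1 + \left(\sqrt{8}\right)^{2} = -1 + \left(2 \sqrt{2}\right)^{2} = -1 + 8 = 7$)
$S{\left(r{\left(5 \right)} \right)} a{\left(4 \right)} + n = 7 \cdot 5 + 13 = 35 + 13 = 48$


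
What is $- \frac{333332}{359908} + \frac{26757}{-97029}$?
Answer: $- \frac{1165914694}{970042037} \approx -1.2019$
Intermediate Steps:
$- \frac{333332}{359908} + \frac{26757}{-97029} = \left(-333332\right) \frac{1}{359908} + 26757 \left(- \frac{1}{97029}\right) = - \frac{83333}{89977} - \frac{2973}{10781} = - \frac{1165914694}{970042037}$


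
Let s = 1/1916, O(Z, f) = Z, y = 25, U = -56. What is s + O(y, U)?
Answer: 47901/1916 ≈ 25.001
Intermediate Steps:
s = 1/1916 ≈ 0.00052192
s + O(y, U) = 1/1916 + 25 = 47901/1916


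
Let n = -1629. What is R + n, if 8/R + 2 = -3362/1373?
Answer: -2490229/1527 ≈ -1630.8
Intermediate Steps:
R = -2746/1527 (R = 8/(-2 - 3362/1373) = 8/(-6108/1373) = 8*(-1373/6108) = -2746/1527 ≈ -1.7983)
R + n = -2746/1527 - 1629 = -2490229/1527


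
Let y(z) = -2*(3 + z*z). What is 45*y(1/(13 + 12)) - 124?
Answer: -49268/125 ≈ -394.14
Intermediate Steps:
y(z) = -6 - 2*z² (y(z) = -2*(3 + z²) = -6 - 2*z²)
45*y(1/(13 + 12)) - 124 = 45*(-6 - 2/(13 + 12)²) - 124 = 45*(-6 - 2*(1/25)²) - 124 = 45*(-6 - 2*1/625) - 124 = 45*(-6 - 2/625) - 124 = 45*(-3752/625) - 124 = -33768/125 - 124 = -49268/125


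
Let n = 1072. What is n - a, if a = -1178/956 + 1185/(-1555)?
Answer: 159657841/148658 ≈ 1074.0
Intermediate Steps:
a = -296465/148658 (a = -1178*1/956 + 1185*(-1/1555) = -589/478 - 237/311 = -296465/148658 ≈ -1.9943)
n - a = 1072 - 1*(-296465/148658) = 1072 + 296465/148658 = 159657841/148658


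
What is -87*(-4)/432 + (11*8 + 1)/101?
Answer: 6133/3636 ≈ 1.6867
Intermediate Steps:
-87*(-4)/432 + (11*8 + 1)/101 = 348*(1/432) + (88 + 1)*(1/101) = 29/36 + 89*(1/101) = 29/36 + 89/101 = 6133/3636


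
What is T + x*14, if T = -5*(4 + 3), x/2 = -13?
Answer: -399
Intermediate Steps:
x = -26 (x = 2*(-13) = -26)
T = -35 (T = -5*7 = -35)
T + x*14 = -35 - 26*14 = -35 - 364 = -399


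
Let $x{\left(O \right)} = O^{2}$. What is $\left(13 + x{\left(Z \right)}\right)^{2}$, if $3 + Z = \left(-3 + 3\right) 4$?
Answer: $484$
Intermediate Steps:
$Z = -3$ ($Z = -3 + \left(-3 + 3\right) 4 = -3 + 0 \cdot 4 = -3 + 0 = -3$)
$\left(13 + x{\left(Z \right)}\right)^{2} = \left(13 + \left(-3\right)^{2}\right)^{2} = \left(13 + 9\right)^{2} = 22^{2} = 484$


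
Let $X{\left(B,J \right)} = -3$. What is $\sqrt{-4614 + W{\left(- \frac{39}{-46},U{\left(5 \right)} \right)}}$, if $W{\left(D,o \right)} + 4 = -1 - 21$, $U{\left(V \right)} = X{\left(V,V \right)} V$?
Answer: $4 i \sqrt{290} \approx 68.118 i$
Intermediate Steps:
$U{\left(V \right)} = - 3 V$
$W{\left(D,o \right)} = -26$ ($W{\left(D,o \right)} = -4 - 22 = -26$)
$\sqrt{-4614 + W{\left(- \frac{39}{-46},U{\left(5 \right)} \right)}} = \sqrt{-4614 - 26} = \sqrt{-4640} = 4 i \sqrt{290}$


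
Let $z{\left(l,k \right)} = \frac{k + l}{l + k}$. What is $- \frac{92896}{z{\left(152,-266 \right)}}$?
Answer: $-92896$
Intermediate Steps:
$z{\left(l,k \right)} = 1$ ($z{\left(l,k \right)} = \frac{k + l}{k + l} = 1$)
$- \frac{92896}{z{\left(152,-266 \right)}} = - \frac{92896}{1} = \left(-92896\right) 1 = -92896$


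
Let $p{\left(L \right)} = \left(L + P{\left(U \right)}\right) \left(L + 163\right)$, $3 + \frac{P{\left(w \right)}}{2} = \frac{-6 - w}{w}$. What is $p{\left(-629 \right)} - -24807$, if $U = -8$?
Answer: $320950$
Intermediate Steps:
$P{\left(w \right)} = -6 + \frac{2 \left(-6 - w\right)}{w}$ ($P{\left(w \right)} = -6 + 2 \frac{-6 - w}{w} = -6 + \frac{2 \left(-6 - w\right)}{w}$)
$p{\left(L \right)} = \left(163 + L\right) \left(- \frac{13}{2} + L\right)$ ($p{\left(L \right)} = \left(L - \left(8 + \frac{12}{-8}\right)\right) \left(L + 163\right) = \left(L - \frac{13}{2}\right) \left(163 + L\right) = \left(- \frac{13}{2} + L\right) \left(163 + L\right) = \left(163 + L\right) \left(- \frac{13}{2} + L\right)$)
$p{\left(-629 \right)} - -24807 = \left(- \frac{2119}{2} + \left(-629\right)^{2} + \frac{313}{2} \left(-629\right)\right) - -24807 = \left(- \frac{2119}{2} + 395641 - \frac{196877}{2}\right) + 24807 = 296143 + 24807 = 320950$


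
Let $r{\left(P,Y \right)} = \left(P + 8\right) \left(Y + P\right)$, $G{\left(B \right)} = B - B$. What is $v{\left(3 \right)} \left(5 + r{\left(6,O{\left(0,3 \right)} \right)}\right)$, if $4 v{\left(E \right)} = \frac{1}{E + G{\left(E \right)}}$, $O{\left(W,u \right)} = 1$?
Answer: $\frac{103}{12} \approx 8.5833$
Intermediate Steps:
$G{\left(B \right)} = 0$
$v{\left(E \right)} = \frac{1}{4 E}$ ($v{\left(E \right)} = \frac{1}{4 \left(E + 0\right)} = \frac{1}{4 E}$)
$r{\left(P,Y \right)} = \left(8 + P\right) \left(P + Y\right)$
$v{\left(3 \right)} \left(5 + r{\left(6,O{\left(0,3 \right)} \right)}\right) = \frac{1}{4 \cdot 3} \left(5 + \left(6^{2} + 8 \cdot 6 + 8 \cdot 1 + 6 \cdot 1\right)\right) = \frac{1}{4} \cdot \frac{1}{3} \left(5 + \left(36 + 48 + 8 + 6\right)\right) = \frac{5 + 98}{12} = \frac{1}{12} \cdot 103 = \frac{103}{12}$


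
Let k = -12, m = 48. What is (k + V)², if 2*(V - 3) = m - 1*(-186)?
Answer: 11664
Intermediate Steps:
V = 120 (V = 3 + (48 - 1*(-186))/2 = 3 + (48 + 186)/2 = 3 + (½)*234 = 3 + 117 = 120)
(k + V)² = (-12 + 120)² = 108² = 11664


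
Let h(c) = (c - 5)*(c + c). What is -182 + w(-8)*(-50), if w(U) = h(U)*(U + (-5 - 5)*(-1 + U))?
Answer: -852982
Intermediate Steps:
h(c) = 2*c*(-5 + c) (h(c) = (-5 + c)*(2*c) = 2*c*(-5 + c))
w(U) = 2*U*(-5 + U)*(10 - 9*U) (w(U) = (2*U*(-5 + U))*(U + (-5 - 5)*(-1 + U)) = (2*U*(-5 + U))*(U - 10*(-1 + U)) = (2*U*(-5 + U))*(U + (10 - 10*U)) = (2*U*(-5 + U))*(10 - 9*U) = 2*U*(-5 + U)*(10 - 9*U))
-182 + w(-8)*(-50) = -182 - 2*(-8)*(-10 + 9*(-8))*(-5 - 8)*(-50) = -182 - 2*(-8)*(-10 - 72)*(-13)*(-50) = -182 - 2*(-8)*(-82)*(-13)*(-50) = -182 + 17056*(-50) = -182 - 852800 = -852982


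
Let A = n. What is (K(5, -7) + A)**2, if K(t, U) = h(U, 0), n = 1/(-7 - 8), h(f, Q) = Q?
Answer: 1/225 ≈ 0.0044444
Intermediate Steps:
n = -1/15 (n = 1/(-15) = -1/15 ≈ -0.066667)
K(t, U) = 0
A = -1/15 ≈ -0.066667
(K(5, -7) + A)**2 = (0 - 1/15)**2 = (-1/15)**2 = 1/225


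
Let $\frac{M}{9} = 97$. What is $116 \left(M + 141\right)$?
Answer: $117624$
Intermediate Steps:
$M = 873$ ($M = 9 \cdot 97 = 873$)
$116 \left(M + 141\right) = 116 \left(873 + 141\right) = 116 \cdot 1014 = 117624$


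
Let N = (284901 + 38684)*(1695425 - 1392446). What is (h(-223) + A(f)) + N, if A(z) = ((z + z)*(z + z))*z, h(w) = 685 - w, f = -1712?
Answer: 77968356111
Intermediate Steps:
N = 98039459715 (N = 323585*302979 = 98039459715)
A(z) = 4*z**3 (A(z) = ((2*z)*(2*z))*z = (4*z**2)*z = 4*z**3)
(h(-223) + A(f)) + N = ((685 - 1*(-223)) + 4*(-1712)**3) + 98039459715 = ((685 + 223) + 4*(-5017776128)) + 98039459715 = (908 - 20071104512) + 98039459715 = -20071103604 + 98039459715 = 77968356111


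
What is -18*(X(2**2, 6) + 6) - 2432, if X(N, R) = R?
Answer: -2648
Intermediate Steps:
-18*(X(2**2, 6) + 6) - 2432 = -18*(6 + 6) - 2432 = -18*12 - 2432 = -216 - 2432 = -2648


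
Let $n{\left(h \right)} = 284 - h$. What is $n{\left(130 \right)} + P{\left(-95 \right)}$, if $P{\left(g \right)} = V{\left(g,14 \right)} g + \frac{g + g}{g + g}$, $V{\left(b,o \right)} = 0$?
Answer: $155$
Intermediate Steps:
$P{\left(g \right)} = 1$ ($P{\left(g \right)} = 0 g + \frac{g + g}{g + g} = 0 + \frac{2 g}{2 g} = 0 + 2 g \frac{1}{2 g} = 0 + 1 = 1$)
$n{\left(130 \right)} + P{\left(-95 \right)} = \left(284 - 130\right) + 1 = 154 + 1 = 155$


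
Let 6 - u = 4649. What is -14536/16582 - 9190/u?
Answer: 42448966/38495113 ≈ 1.1027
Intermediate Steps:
u = -4643 (u = 6 - 1*4649 = 6 - 4649 = -4643)
-14536/16582 - 9190/u = -14536/16582 - 9190/(-4643) = -14536*1/16582 - 9190*(-1/4643) = -7268/8291 + 9190/4643 = 42448966/38495113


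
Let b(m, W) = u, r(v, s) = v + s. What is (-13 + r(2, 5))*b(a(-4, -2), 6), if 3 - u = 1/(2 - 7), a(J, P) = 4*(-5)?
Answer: -96/5 ≈ -19.200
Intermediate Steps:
a(J, P) = -20
u = 16/5 (u = 3 - 1/(2 - 7) = 3 - 1/(-5) = 3 - 1*(-⅕) = 3 + ⅕ = 16/5 ≈ 3.2000)
r(v, s) = s + v
b(m, W) = 16/5
(-13 + r(2, 5))*b(a(-4, -2), 6) = (-13 + (5 + 2))*(16/5) = (-13 + 7)*(16/5) = -6*16/5 = -96/5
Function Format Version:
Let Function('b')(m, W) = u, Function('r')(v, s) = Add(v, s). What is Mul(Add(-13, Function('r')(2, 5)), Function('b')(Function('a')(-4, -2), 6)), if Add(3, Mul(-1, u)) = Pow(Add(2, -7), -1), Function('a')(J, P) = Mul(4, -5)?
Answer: Rational(-96, 5) ≈ -19.200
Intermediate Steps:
Function('a')(J, P) = -20
u = Rational(16, 5) (u = Add(3, Mul(-1, Pow(Add(2, -7), -1))) = Add(3, Mul(-1, Pow(-5, -1))) = Add(3, Mul(-1, Rational(-1, 5))) = Add(3, Rational(1, 5)) = Rational(16, 5) ≈ 3.2000)
Function('r')(v, s) = Add(s, v)
Function('b')(m, W) = Rational(16, 5)
Mul(Add(-13, Function('r')(2, 5)), Function('b')(Function('a')(-4, -2), 6)) = Mul(Add(-13, Add(5, 2)), Rational(16, 5)) = Mul(Add(-13, 7), Rational(16, 5)) = Mul(-6, Rational(16, 5)) = Rational(-96, 5)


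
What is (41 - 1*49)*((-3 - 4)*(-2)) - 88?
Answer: -200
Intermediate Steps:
(41 - 1*49)*((-3 - 4)*(-2)) - 88 = (41 - 49)*(-7*(-2)) - 88 = -8*14 - 88 = -112 - 88 = -200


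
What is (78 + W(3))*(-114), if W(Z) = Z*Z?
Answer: -9918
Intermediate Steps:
W(Z) = Z²
(78 + W(3))*(-114) = (78 + 3²)*(-114) = (78 + 9)*(-114) = 87*(-114) = -9918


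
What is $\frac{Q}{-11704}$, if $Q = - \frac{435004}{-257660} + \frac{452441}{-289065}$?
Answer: $- \frac{11460604}{1089649537977} \approx -1.0518 \cdot 10^{-5}$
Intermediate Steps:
$Q = \frac{91684832}{744804879}$ ($Q = \left(-435004\right) \left(- \frac{1}{257660}\right) + 452441 \left(- \frac{1}{289065}\right) = \frac{108751}{64415} - \frac{452441}{289065} = \frac{91684832}{744804879} \approx 0.1231$)
$\frac{Q}{-11704} = \frac{91684832}{744804879 \left(-11704\right)} = \frac{91684832}{744804879} \left(- \frac{1}{11704}\right) = - \frac{11460604}{1089649537977}$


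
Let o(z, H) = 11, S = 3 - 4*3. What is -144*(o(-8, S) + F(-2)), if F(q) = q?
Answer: -1296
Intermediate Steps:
S = -9 (S = 3 - 12 = -9)
-144*(o(-8, S) + F(-2)) = -144*(11 - 2) = -144*9 = -1296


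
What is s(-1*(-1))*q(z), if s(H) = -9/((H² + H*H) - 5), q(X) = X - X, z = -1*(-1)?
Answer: 0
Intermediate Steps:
z = 1
q(X) = 0
s(H) = -9/(-5 + 2*H²) (s(H) = -9/((H² + H²) - 5) = -9/(2*H² - 5) = -9/(-5 + 2*H²))
s(-1*(-1))*q(z) = -9/(-5 + 2*(-1*(-1))²)*0 = -9/(-5 + 2*1²)*0 = -9/(-5 + 2*1)*0 = -9/(-5 + 2)*0 = -9/(-3)*0 = -9*(-⅓)*0 = 3*0 = 0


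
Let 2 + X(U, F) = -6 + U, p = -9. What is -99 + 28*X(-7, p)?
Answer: -519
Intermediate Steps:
X(U, F) = -8 + U (X(U, F) = -2 + (-6 + U) = -8 + U)
-99 + 28*X(-7, p) = -99 + 28*(-8 - 7) = -99 + 28*(-15) = -99 - 420 = -519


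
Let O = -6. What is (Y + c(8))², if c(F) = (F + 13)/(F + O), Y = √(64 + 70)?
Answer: 977/4 + 21*√134 ≈ 487.34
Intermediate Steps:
Y = √134 ≈ 11.576
c(F) = (13 + F)/(-6 + F) (c(F) = (F + 13)/(F - 6) = (13 + F)/(-6 + F))
(Y + c(8))² = (√134 + (13 + 8)/(-6 + 8))² = (√134 + 21/2)² = (21/2 + √134)²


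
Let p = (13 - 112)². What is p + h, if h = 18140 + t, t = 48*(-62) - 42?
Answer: 24923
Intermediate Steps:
t = -3018 (t = -2976 - 42 = -3018)
p = 9801 (p = (-99)² = 9801)
h = 15122 (h = 18140 - 3018 = 15122)
p + h = 9801 + 15122 = 24923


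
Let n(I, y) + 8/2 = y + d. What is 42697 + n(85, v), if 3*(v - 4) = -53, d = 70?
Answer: 128248/3 ≈ 42749.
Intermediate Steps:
v = -41/3 (v = 4 + (⅓)*(-53) = 4 - 53/3 = -41/3 ≈ -13.667)
n(I, y) = 66 + y (n(I, y) = -4 + (y + 70) = -4 + (70 + y) = 66 + y)
42697 + n(85, v) = 42697 + (66 - 41/3) = 42697 + 157/3 = 128248/3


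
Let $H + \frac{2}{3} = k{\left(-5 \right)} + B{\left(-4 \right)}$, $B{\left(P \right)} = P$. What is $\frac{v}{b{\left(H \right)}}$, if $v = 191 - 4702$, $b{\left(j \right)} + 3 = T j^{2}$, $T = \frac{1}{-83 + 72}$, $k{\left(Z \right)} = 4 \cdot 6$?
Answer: $\frac{446589}{3661} \approx 121.99$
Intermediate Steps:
$k{\left(Z \right)} = 24$
$T = - \frac{1}{11}$ ($T = \frac{1}{-11} = - \frac{1}{11} \approx -0.090909$)
$H = \frac{58}{3}$ ($H = - \frac{2}{3} + \left(24 - 4\right) = - \frac{2}{3} + 20 = \frac{58}{3} \approx 19.333$)
$b{\left(j \right)} = -3 - \frac{j^{2}}{11}$
$v = -4511$ ($v = 191 - 4702 = -4511$)
$\frac{v}{b{\left(H \right)}} = - \frac{4511}{-3 - \frac{\left(\frac{58}{3}\right)^{2}}{11}} = - \frac{4511}{-3 - \frac{3364}{99}} = - \frac{4511}{- \frac{3661}{99}} = \left(-4511\right) \left(- \frac{99}{3661}\right) = \frac{446589}{3661}$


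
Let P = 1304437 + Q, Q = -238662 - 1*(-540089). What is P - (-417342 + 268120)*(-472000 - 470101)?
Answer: -140580589558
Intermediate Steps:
Q = 301427 (Q = -238662 + 540089 = 301427)
P = 1605864 (P = 1304437 + 301427 = 1605864)
P - (-417342 + 268120)*(-472000 - 470101) = 1605864 - (-417342 + 268120)*(-472000 - 470101) = 1605864 - (-149222)*(-942101) = 1605864 - 1*140582195422 = 1605864 - 140582195422 = -140580589558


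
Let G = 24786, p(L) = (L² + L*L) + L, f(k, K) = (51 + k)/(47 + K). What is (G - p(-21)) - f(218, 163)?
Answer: 5023981/210 ≈ 23924.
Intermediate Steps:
f(k, K) = (51 + k)/(47 + K)
p(L) = L + 2*L² (p(L) = (L² + L²) + L = 2*L² + L = L + 2*L²)
(G - p(-21)) - f(218, 163) = (24786 - (-21)*(1 + 2*(-21))) - (51 + 218)/(47 + 163) = (24786 - (-21)*(1 - 42)) - 269/210 = (24786 - (-21)*(-41)) - 269/210 = (24786 - 1*861) - 1*269/210 = (24786 - 861) - 269/210 = 23925 - 269/210 = 5023981/210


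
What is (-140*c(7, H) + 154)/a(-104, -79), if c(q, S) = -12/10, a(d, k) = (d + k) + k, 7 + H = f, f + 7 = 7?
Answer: -161/131 ≈ -1.2290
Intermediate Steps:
f = 0 (f = -7 + 7 = 0)
H = -7 (H = -7 + 0 = -7)
a(d, k) = d + 2*k
c(q, S) = -6/5 (c(q, S) = -12*⅒ = -6/5)
(-140*c(7, H) + 154)/a(-104, -79) = (-140*(-6/5) + 154)/(-104 + 2*(-79)) = (168 + 154)/(-104 - 158) = 322/(-262) = 322*(-1/262) = -161/131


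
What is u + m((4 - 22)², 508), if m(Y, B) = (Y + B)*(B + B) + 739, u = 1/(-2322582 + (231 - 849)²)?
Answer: 1641895641557/1940658 ≈ 8.4605e+5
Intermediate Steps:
u = -1/1940658 (u = 1/(-2322582 + (-618)²) = 1/(-2322582 + 381924) = 1/(-1940658) = -1/1940658 ≈ -5.1529e-7)
m(Y, B) = 739 + 2*B*(B + Y) (m(Y, B) = (B + Y)*(2*B) + 739 = 2*B*(B + Y) + 739 = 739 + 2*B*(B + Y))
u + m((4 - 22)², 508) = -1/1940658 + (739 + 2*508² + 2*508*(4 - 22)²) = -1/1940658 + (739 + 2*258064 + 2*508*(-18)²) = -1/1940658 + (739 + 516128 + 2*508*324) = -1/1940658 + (739 + 516128 + 329184) = -1/1940658 + 846051 = 1641895641557/1940658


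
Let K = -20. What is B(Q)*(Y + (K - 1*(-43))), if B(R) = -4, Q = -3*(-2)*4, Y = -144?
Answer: 484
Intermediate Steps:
Q = 24 (Q = 6*4 = 24)
B(Q)*(Y + (K - 1*(-43))) = -4*(-144 + (-20 - 1*(-43))) = -4*(-144 + (-20 + 43)) = -4*(-144 + 23) = -4*(-121) = 484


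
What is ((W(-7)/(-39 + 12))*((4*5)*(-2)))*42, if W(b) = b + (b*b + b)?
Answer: 19600/9 ≈ 2177.8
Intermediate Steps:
W(b) = b² + 2*b (W(b) = b + (b² + b) = b + (b + b²) = b² + 2*b)
((W(-7)/(-39 + 12))*((4*5)*(-2)))*42 = (((-7*(2 - 7))/(-39 + 12))*((4*5)*(-2)))*42 = ((-7*(-5)/(-27))*(20*(-2)))*42 = ((35*(-1/27))*(-40))*42 = -35/27*(-40)*42 = (1400/27)*42 = 19600/9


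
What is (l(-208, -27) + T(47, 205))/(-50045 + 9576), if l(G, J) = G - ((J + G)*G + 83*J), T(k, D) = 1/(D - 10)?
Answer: 9135164/7891455 ≈ 1.1576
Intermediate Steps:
T(k, D) = 1/(-10 + D)
l(G, J) = G - 83*J - G*(G + J) (l(G, J) = G - ((G + J)*G + 83*J) = G - (G*(G + J) + 83*J) = G - (83*J + G*(G + J)) = G + (-83*J - G*(G + J)) = G - 83*J - G*(G + J))
(l(-208, -27) + T(47, 205))/(-50045 + 9576) = ((-208 - 1*(-208)**2 - 83*(-27) - 1*(-208)*(-27)) + 1/(-10 + 205))/(-50045 + 9576) = ((-208 - 1*43264 + 2241 - 5616) + 1/195)/(-40469) = ((-208 - 43264 + 2241 - 5616) + 1/195)*(-1/40469) = (-46847 + 1/195)*(-1/40469) = -9135164/195*(-1/40469) = 9135164/7891455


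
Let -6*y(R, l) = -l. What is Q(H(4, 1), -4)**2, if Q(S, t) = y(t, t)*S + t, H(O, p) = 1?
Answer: 196/9 ≈ 21.778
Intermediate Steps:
y(R, l) = l/6 (y(R, l) = -(-1)*l/6 = l/6)
Q(S, t) = t + S*t/6 (Q(S, t) = (t/6)*S + t = S*t/6 + t = t + S*t/6)
Q(H(4, 1), -4)**2 = ((1/6)*(-4)*(6 + 1))**2 = ((1/6)*(-4)*7)**2 = (-14/3)**2 = 196/9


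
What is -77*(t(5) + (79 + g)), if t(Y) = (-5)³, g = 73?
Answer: -2079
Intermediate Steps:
t(Y) = -125
-77*(t(5) + (79 + g)) = -77*(-125 + (79 + 73)) = -77*(-125 + 152) = -77*27 = -2079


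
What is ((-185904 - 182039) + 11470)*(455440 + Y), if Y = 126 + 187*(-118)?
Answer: -154531045500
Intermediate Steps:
Y = -21940 (Y = 126 - 22066 = -21940)
((-185904 - 182039) + 11470)*(455440 + Y) = ((-185904 - 182039) + 11470)*(455440 - 21940) = (-367943 + 11470)*433500 = -356473*433500 = -154531045500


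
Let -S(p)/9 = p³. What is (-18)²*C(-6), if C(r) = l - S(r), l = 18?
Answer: -624024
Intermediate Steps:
S(p) = -9*p³
C(r) = 18 + 9*r³ (C(r) = 18 - (-9)*r³ = 18 + 9*r³)
(-18)²*C(-6) = (-18)²*(18 + 9*(-6)³) = 324*(18 + 9*(-216)) = 324*(18 - 1944) = 324*(-1926) = -624024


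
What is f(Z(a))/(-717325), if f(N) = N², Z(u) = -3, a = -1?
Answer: -9/717325 ≈ -1.2547e-5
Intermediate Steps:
f(Z(a))/(-717325) = (-3)²/(-717325) = 9*(-1/717325) = -9/717325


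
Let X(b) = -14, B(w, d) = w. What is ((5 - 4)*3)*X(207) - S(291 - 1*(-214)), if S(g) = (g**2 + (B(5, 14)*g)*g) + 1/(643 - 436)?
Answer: -316749745/207 ≈ -1.5302e+6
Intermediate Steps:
S(g) = 1/207 + 6*g**2 (S(g) = (g**2 + (5*g)*g) + 1/(643 - 436) = (g**2 + 5*g**2) + 1/207 = 6*g**2 + 1/207 = 1/207 + 6*g**2)
((5 - 4)*3)*X(207) - S(291 - 1*(-214)) = ((5 - 4)*3)*(-14) - (1/207 + 6*(291 - 1*(-214))**2) = (1*3)*(-14) - (1/207 + 6*(291 + 214)**2) = 3*(-14) - (1/207 + 6*505**2) = -42 - (1/207 + 6*255025) = -42 - (1/207 + 1530150) = -42 - 1*316741051/207 = -42 - 316741051/207 = -316749745/207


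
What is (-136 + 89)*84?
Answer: -3948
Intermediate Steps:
(-136 + 89)*84 = -47*84 = -3948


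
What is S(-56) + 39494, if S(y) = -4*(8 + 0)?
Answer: 39462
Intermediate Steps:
S(y) = -32 (S(y) = -4*8 = -32)
S(-56) + 39494 = -32 + 39494 = 39462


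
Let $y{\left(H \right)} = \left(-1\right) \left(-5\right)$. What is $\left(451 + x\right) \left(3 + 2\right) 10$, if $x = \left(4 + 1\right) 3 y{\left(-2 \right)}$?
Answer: $26300$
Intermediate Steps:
$y{\left(H \right)} = 5$
$x = 75$ ($x = \left(4 + 1\right) 3 \cdot 5 = 5 \cdot 3 \cdot 5 = 15 \cdot 5 = 75$)
$\left(451 + x\right) \left(3 + 2\right) 10 = \left(451 + 75\right) \left(3 + 2\right) 10 = 526 \cdot 5 \cdot 10 = 526 \cdot 50 = 26300$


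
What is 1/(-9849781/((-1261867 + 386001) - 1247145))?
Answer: 2123011/9849781 ≈ 0.21554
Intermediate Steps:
1/(-9849781/((-1261867 + 386001) - 1247145)) = 1/(-9849781/(-875866 - 1247145)) = 1/(-9849781/(-2123011)) = 1/(-9849781*(-1/2123011)) = 1/(9849781/2123011) = 2123011/9849781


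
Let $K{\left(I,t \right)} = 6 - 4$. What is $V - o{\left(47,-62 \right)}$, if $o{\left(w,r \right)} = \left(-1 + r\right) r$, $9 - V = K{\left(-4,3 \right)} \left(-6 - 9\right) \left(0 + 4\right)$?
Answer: $-3777$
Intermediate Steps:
$K{\left(I,t \right)} = 2$ ($K{\left(I,t \right)} = 6 - 4 = 2$)
$V = 129$ ($V = 9 - 2 \left(-6 - 9\right) \left(0 + 4\right) = 9 - 2 \left(-15\right) 4 = 9 - \left(-30\right) 4 = 9 - -120 = 9 + 120 = 129$)
$o{\left(w,r \right)} = r \left(-1 + r\right)$
$V - o{\left(47,-62 \right)} = 129 - - 62 \left(-1 - 62\right) = 129 - \left(-62\right) \left(-63\right) = 129 - 3906 = -3777$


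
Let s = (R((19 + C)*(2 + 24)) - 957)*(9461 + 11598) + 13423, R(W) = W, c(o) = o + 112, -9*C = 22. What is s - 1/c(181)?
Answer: -29205593651/2637 ≈ -1.1075e+7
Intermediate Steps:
C = -22/9 (C = -⅑*22 = -22/9 ≈ -2.4444)
c(o) = 112 + o
s = -99677794/9 (s = ((19 - 22/9)*(2 + 24) - 957)*(9461 + 11598) + 13423 = ((149/9)*26 - 957)*21059 + 13423 = (3874/9 - 957)*21059 + 13423 = -4739/9*21059 + 13423 = -99798601/9 + 13423 = -99677794/9 ≈ -1.1075e+7)
s - 1/c(181) = -99677794/9 - 1/(112 + 181) = -99677794/9 - 1/293 = -29205593651/2637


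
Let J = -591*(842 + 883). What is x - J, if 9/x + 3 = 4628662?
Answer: 4718802134034/4628659 ≈ 1.0195e+6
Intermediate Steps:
x = 9/4628659 (x = 9/(-3 + 4628662) = 9/4628659 ≈ 1.9444e-6)
J = -1019475 (J = -591*1725 = -1019475)
x - J = 9/4628659 - 1*(-1019475) = 9/4628659 + 1019475 = 4718802134034/4628659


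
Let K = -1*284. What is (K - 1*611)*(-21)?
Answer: 18795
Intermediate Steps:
K = -284
(K - 1*611)*(-21) = (-284 - 1*611)*(-21) = (-284 - 611)*(-21) = -895*(-21) = 18795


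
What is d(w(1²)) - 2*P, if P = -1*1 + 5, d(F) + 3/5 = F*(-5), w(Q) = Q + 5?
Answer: -193/5 ≈ -38.600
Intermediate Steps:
w(Q) = 5 + Q
d(F) = -⅗ - 5*F (d(F) = -⅗ + F*(-5) = -⅗ - 5*F)
P = 4 (P = -1 + 5 = 4)
d(w(1²)) - 2*P = (-⅗ - 5*(5 + 1²)) - 2*4 = (-⅗ - 5*(5 + 1)) - 8 = (-⅗ - 5*6) - 8 = (-⅗ - 30) - 8 = -153/5 - 8 = -193/5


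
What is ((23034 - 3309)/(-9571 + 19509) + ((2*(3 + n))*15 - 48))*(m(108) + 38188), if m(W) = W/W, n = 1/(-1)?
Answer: 5307545409/9938 ≈ 5.3407e+5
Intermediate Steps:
n = -1
m(W) = 1
((23034 - 3309)/(-9571 + 19509) + ((2*(3 + n))*15 - 48))*(m(108) + 38188) = ((23034 - 3309)/(-9571 + 19509) + ((2*(3 - 1))*15 - 48))*(1 + 38188) = (19725/9938 + ((2*2)*15 - 48))*38189 = (19725*(1/9938) + (4*15 - 48))*38189 = (19725/9938 + (60 - 48))*38189 = (19725/9938 + 12)*38189 = (138981/9938)*38189 = 5307545409/9938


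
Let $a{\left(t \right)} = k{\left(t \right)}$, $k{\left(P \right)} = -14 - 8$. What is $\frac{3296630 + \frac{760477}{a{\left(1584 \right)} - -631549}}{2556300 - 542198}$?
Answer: $\frac{2081911614487}{1271959793754} \approx 1.6368$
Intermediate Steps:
$k{\left(P \right)} = -22$
$a{\left(t \right)} = -22$
$\frac{3296630 + \frac{760477}{a{\left(1584 \right)} - -631549}}{2556300 - 542198} = \frac{3296630 + \frac{760477}{-22 - -631549}}{2556300 - 542198} = \frac{3296630 + \frac{760477}{-22 + 631549}}{2014102} = \left(3296630 + \frac{760477}{631527}\right) \frac{1}{2014102} = \frac{2081911614487}{631527} \cdot \frac{1}{2014102} = \frac{2081911614487}{1271959793754}$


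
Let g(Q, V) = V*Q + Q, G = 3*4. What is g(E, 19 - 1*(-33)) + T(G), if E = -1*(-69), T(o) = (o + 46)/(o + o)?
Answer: 43913/12 ≈ 3659.4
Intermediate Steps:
G = 12
T(o) = (46 + o)/(2*o) (T(o) = (46 + o)/((2*o)) = (46 + o)*(1/(2*o)) = (46 + o)/(2*o))
E = 69
g(Q, V) = Q + Q*V (g(Q, V) = Q*V + Q = Q + Q*V)
g(E, 19 - 1*(-33)) + T(G) = 69*(1 + (19 - 1*(-33))) + (½)*(46 + 12)/12 = 69*(1 + (19 + 33)) + (½)*(1/12)*58 = 69*(1 + 52) + 29/12 = 69*53 + 29/12 = 3657 + 29/12 = 43913/12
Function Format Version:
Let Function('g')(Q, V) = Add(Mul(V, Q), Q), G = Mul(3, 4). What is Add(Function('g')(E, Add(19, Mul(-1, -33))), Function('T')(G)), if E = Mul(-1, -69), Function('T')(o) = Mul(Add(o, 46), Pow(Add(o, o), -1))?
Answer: Rational(43913, 12) ≈ 3659.4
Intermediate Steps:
G = 12
Function('T')(o) = Mul(Rational(1, 2), Pow(o, -1), Add(46, o)) (Function('T')(o) = Mul(Add(46, o), Pow(Mul(2, o), -1)) = Mul(Add(46, o), Mul(Rational(1, 2), Pow(o, -1))) = Mul(Rational(1, 2), Pow(o, -1), Add(46, o)))
E = 69
Function('g')(Q, V) = Add(Q, Mul(Q, V)) (Function('g')(Q, V) = Add(Mul(Q, V), Q) = Add(Q, Mul(Q, V)))
Add(Function('g')(E, Add(19, Mul(-1, -33))), Function('T')(G)) = Add(Mul(69, Add(1, Add(19, Mul(-1, -33)))), Mul(Rational(1, 2), Pow(12, -1), Add(46, 12))) = Add(Mul(69, Add(1, Add(19, 33))), Mul(Rational(1, 2), Rational(1, 12), 58)) = Add(Mul(69, Add(1, 52)), Rational(29, 12)) = Add(Mul(69, 53), Rational(29, 12)) = Add(3657, Rational(29, 12)) = Rational(43913, 12)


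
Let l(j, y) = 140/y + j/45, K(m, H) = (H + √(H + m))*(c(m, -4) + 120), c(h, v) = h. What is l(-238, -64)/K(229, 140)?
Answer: -37681/241618284 + 5383*√41/1610788560 ≈ -0.00013455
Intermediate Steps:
K(m, H) = (120 + m)*(H + √(H + m)) (K(m, H) = (H + √(H + m))*(m + 120) = (H + √(H + m))*(120 + m) = (120 + m)*(H + √(H + m)))
l(j, y) = 140/y + j/45 (l(j, y) = 140/y + j*(1/45) = 140/y + j/45)
l(-238, -64)/K(229, 140) = (140/(-64) + (1/45)*(-238))/(120*140 + 120*√(140 + 229) + 140*229 + 229*√(140 + 229)) = (140*(-1/64) - 238/45)/(16800 + 120*√369 + 32060 + 229*√369) = (-35/16 - 238/45)/(16800 + 120*(3*√41) + 32060 + 229*(3*√41)) = -5383/(720*(16800 + 360*√41 + 32060 + 687*√41)) = -5383/(720*(48860 + 1047*√41))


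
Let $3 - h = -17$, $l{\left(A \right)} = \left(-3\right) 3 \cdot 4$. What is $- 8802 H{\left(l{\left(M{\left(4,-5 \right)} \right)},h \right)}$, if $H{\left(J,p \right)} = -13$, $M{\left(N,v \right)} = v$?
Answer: $114426$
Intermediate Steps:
$l{\left(A \right)} = -36$ ($l{\left(A \right)} = \left(-9\right) 4 = -36$)
$h = 20$ ($h = 3 - -17 = 3 + 17 = 20$)
$- 8802 H{\left(l{\left(M{\left(4,-5 \right)} \right)},h \right)} = \left(-8802\right) \left(-13\right) = 114426$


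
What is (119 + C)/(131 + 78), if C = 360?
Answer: 479/209 ≈ 2.2919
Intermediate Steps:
(119 + C)/(131 + 78) = (119 + 360)/(131 + 78) = 479/209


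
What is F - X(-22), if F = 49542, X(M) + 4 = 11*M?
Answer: 49788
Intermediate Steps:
X(M) = -4 + 11*M
F - X(-22) = 49542 - (-4 + 11*(-22)) = 49542 - (-4 - 242) = 49542 - 1*(-246) = 49542 + 246 = 49788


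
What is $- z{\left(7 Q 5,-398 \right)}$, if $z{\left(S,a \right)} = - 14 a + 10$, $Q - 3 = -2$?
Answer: $-5582$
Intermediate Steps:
$Q = 1$ ($Q = 3 - 2 = 1$)
$z{\left(S,a \right)} = 10 - 14 a$
$- z{\left(7 Q 5,-398 \right)} = - (10 - -5572) = - (10 + 5572) = \left(-1\right) 5582 = -5582$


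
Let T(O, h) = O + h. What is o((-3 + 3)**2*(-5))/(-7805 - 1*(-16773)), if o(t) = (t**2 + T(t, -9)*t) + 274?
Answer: 137/4484 ≈ 0.030553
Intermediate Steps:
o(t) = 274 + t**2 + t*(-9 + t) (o(t) = (t**2 + (t - 9)*t) + 274 = (t**2 + (-9 + t)*t) + 274 = (t**2 + t*(-9 + t)) + 274 = 274 + t**2 + t*(-9 + t))
o((-3 + 3)**2*(-5))/(-7805 - 1*(-16773)) = (274 + ((-3 + 3)**2*(-5))**2 + ((-3 + 3)**2*(-5))*(-9 + (-3 + 3)**2*(-5)))/(-7805 - 1*(-16773)) = (274 + (0**2*(-5))**2 + (0**2*(-5))*(-9 + 0**2*(-5)))/(-7805 + 16773) = (274 + (0*(-5))**2 + (0*(-5))*(-9 + 0*(-5)))/8968 = (274 + 0**2 + 0*(-9 + 0))*(1/8968) = (274 + 0 + 0*(-9))*(1/8968) = (274 + 0 + 0)*(1/8968) = 274*(1/8968) = 137/4484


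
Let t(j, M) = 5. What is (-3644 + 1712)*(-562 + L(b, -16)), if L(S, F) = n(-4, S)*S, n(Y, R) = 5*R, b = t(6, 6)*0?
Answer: 1085784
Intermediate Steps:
b = 0 (b = 5*0 = 0)
L(S, F) = 5*S² (L(S, F) = (5*S)*S = 5*S²)
(-3644 + 1712)*(-562 + L(b, -16)) = (-3644 + 1712)*(-562 + 5*0²) = -1932*(-562 + 5*0) = -1932*(-562 + 0) = -1932*(-562) = 1085784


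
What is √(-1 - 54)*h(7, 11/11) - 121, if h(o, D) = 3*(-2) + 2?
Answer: -121 - 4*I*√55 ≈ -121.0 - 29.665*I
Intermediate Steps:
h(o, D) = -4 (h(o, D) = -6 + 2 = -4)
√(-1 - 54)*h(7, 11/11) - 121 = √(-1 - 54)*(-4) - 121 = √(-55)*(-4) - 121 = (I*√55)*(-4) - 121 = -4*I*√55 - 121 = -121 - 4*I*√55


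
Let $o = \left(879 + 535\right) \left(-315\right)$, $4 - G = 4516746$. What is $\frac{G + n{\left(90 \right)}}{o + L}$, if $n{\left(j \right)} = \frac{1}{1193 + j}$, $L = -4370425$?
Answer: $\frac{1158995997}{1235743261} \approx 0.93789$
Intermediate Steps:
$G = -4516742$ ($G = 4 - 4516746 = -4516742$)
$o = -445410$ ($o = 1414 \left(-315\right) = -445410$)
$\frac{G + n{\left(90 \right)}}{o + L} = \frac{-4516742 + \frac{1}{1193 + 90}}{-445410 - 4370425} = \frac{-4516742 + \frac{1}{1283}}{-4815835} = \left(-4516742 + \frac{1}{1283}\right) \left(- \frac{1}{4815835}\right) = \left(- \frac{5794979985}{1283}\right) \left(- \frac{1}{4815835}\right) = \frac{1158995997}{1235743261}$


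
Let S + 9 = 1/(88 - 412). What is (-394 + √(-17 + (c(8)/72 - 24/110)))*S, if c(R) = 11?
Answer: 574649/162 - 2917*I*√7433690/213840 ≈ 3547.2 - 37.192*I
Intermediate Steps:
S = -2917/324 (S = -9 + 1/(88 - 412) = -9 + 1/(-324) = -9 - 1/324 = -2917/324 ≈ -9.0031)
(-394 + √(-17 + (c(8)/72 - 24/110)))*S = (-394 + √(-17 + (11/72 - 24/110)))*(-2917/324) = (-394 + √(-17 + (11*(1/72) - 24*1/110)))*(-2917/324) = (-394 + √(-17 + (11/72 - 12/55)))*(-2917/324) = (-394 + √(-17 - 259/3960))*(-2917/324) = (-394 + √(-67579/3960))*(-2917/324) = (-394 + I*√7433690/660)*(-2917/324) = 574649/162 - 2917*I*√7433690/213840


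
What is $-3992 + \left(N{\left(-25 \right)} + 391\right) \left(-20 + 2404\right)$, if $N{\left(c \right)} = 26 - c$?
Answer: $1049736$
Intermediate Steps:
$-3992 + \left(N{\left(-25 \right)} + 391\right) \left(-20 + 2404\right) = -3992 + \left(\left(26 - -25\right) + 391\right) \left(-20 + 2404\right) = -3992 + \left(\left(26 + 25\right) + 391\right) 2384 = -3992 + \left(51 + 391\right) 2384 = -3992 + 442 \cdot 2384 = -3992 + 1053728 = 1049736$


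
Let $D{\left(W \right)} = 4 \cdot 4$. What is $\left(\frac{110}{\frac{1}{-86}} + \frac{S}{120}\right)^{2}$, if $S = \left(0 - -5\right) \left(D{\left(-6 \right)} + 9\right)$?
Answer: $\frac{51535810225}{576} \approx 8.9472 \cdot 10^{7}$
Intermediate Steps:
$D{\left(W \right)} = 16$
$S = 125$ ($S = \left(0 - -5\right) \left(16 + 9\right) = \left(0 + 5\right) 25 = 5 \cdot 25 = 125$)
$\left(\frac{110}{\frac{1}{-86}} + \frac{S}{120}\right)^{2} = \left(\frac{110}{\frac{1}{-86}} + \frac{125}{120}\right)^{2} = \left(\frac{110}{- \frac{1}{86}} + 125 \cdot \frac{1}{120}\right)^{2} = \left(110 \left(-86\right) + \frac{25}{24}\right)^{2} = \left(-9460 + \frac{25}{24}\right)^{2} = \left(- \frac{227015}{24}\right)^{2} = \frac{51535810225}{576}$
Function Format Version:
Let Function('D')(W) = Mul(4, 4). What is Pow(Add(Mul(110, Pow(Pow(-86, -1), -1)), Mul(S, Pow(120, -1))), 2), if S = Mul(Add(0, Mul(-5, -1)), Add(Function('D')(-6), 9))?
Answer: Rational(51535810225, 576) ≈ 8.9472e+7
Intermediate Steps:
Function('D')(W) = 16
S = 125 (S = Mul(Add(0, Mul(-5, -1)), Add(16, 9)) = Mul(Add(0, 5), 25) = Mul(5, 25) = 125)
Pow(Add(Mul(110, Pow(Pow(-86, -1), -1)), Mul(S, Pow(120, -1))), 2) = Pow(Add(Mul(110, Pow(Pow(-86, -1), -1)), Mul(125, Pow(120, -1))), 2) = Pow(Add(Mul(110, Pow(Rational(-1, 86), -1)), Mul(125, Rational(1, 120))), 2) = Pow(Add(Mul(110, -86), Rational(25, 24)), 2) = Pow(Add(-9460, Rational(25, 24)), 2) = Pow(Rational(-227015, 24), 2) = Rational(51535810225, 576)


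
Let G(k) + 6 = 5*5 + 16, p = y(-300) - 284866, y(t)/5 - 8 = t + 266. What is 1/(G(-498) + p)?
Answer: -1/284961 ≈ -3.5093e-6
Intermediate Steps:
y(t) = 1370 + 5*t (y(t) = 40 + 5*(t + 266) = 40 + 5*(266 + t) = 40 + (1330 + 5*t) = 1370 + 5*t)
p = -284996 (p = (1370 + 5*(-300)) - 284866 = (1370 - 1500) - 284866 = -130 - 284866 = -284996)
G(k) = 35 (G(k) = -6 + (5*5 + 16) = -6 + (25 + 16) = -6 + 41 = 35)
1/(G(-498) + p) = 1/(35 - 284996) = 1/(-284961) = -1/284961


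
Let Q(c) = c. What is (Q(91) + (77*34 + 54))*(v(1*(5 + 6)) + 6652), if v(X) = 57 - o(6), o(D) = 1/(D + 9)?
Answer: 92683914/5 ≈ 1.8537e+7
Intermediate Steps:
o(D) = 1/(9 + D)
v(X) = 854/15 (v(X) = 57 - 1/(9 + 6) = 57 - 1/15 = 854/15)
(Q(91) + (77*34 + 54))*(v(1*(5 + 6)) + 6652) = (91 + (77*34 + 54))*(854/15 + 6652) = (91 + (2618 + 54))*(100634/15) = (91 + 2672)*(100634/15) = 2763*(100634/15) = 92683914/5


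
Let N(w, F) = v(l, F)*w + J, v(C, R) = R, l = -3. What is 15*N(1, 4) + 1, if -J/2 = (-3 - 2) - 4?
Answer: 331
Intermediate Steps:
J = 18 (J = -2*((-3 - 2) - 4) = -2*(-5 - 4) = -2*(-9) = 18)
N(w, F) = 18 + F*w (N(w, F) = F*w + 18 = 18 + F*w)
15*N(1, 4) + 1 = 15*(18 + 4*1) + 1 = 15*(18 + 4) + 1 = 15*22 + 1 = 330 + 1 = 331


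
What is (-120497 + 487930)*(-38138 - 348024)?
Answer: -141888662146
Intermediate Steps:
(-120497 + 487930)*(-38138 - 348024) = 367433*(-386162) = -141888662146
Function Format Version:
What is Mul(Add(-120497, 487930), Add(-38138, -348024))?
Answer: -141888662146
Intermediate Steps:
Mul(Add(-120497, 487930), Add(-38138, -348024)) = Mul(367433, -386162) = -141888662146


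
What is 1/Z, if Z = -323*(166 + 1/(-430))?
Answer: -430/23055417 ≈ -1.8651e-5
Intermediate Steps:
Z = -23055417/430 (Z = -323*(166 - 1/430) = -323*71379/430 = -23055417/430 ≈ -53617.)
1/Z = 1/(-23055417/430) = -430/23055417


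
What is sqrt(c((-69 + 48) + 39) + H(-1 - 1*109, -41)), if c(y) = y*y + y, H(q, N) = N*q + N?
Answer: sqrt(4811) ≈ 69.361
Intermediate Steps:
H(q, N) = N + N*q
c(y) = y + y**2 (c(y) = y**2 + y = y + y**2)
sqrt(c((-69 + 48) + 39) + H(-1 - 1*109, -41)) = sqrt(((-69 + 48) + 39)*(1 + ((-69 + 48) + 39)) - 41*(1 + (-1 - 1*109))) = sqrt((-21 + 39)*(1 + (-21 + 39)) - 41*(1 + (-1 - 109))) = sqrt(18*(1 + 18) - 41*(1 - 110)) = sqrt(18*19 - 41*(-109)) = sqrt(342 + 4469) = sqrt(4811)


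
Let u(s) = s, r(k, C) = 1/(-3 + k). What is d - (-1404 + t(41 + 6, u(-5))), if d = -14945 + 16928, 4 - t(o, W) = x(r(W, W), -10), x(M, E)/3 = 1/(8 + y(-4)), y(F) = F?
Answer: 13535/4 ≈ 3383.8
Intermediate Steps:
x(M, E) = ¾ (x(M, E) = 3/(8 - 4) = 3/4 = 3*(¼) = ¾)
t(o, W) = 13/4 (t(o, W) = 4 - 1*¾ = 4 - ¾ = 13/4)
d = 1983
d - (-1404 + t(41 + 6, u(-5))) = 1983 - (-1404 + 13/4) = 1983 - 1*(-5603/4) = 1983 + 5603/4 = 13535/4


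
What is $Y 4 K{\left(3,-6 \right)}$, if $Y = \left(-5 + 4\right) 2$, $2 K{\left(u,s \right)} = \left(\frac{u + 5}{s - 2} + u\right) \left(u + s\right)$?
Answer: $24$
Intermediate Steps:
$K{\left(u,s \right)} = \frac{\left(s + u\right) \left(u + \frac{5 + u}{-2 + s}\right)}{2}$ ($K{\left(u,s \right)} = \frac{\left(\frac{u + 5}{s - 2} + u\right) \left(u + s\right)}{2} = \frac{\left(\frac{5 + u}{-2 + s} + u\right) \left(s + u\right)}{2} = \frac{\left(u + \frac{5 + u}{-2 + s}\right) \left(s + u\right)}{2} = \frac{\left(s + u\right) \left(u + \frac{5 + u}{-2 + s}\right)}{2}$)
$Y = -2$ ($Y = \left(-1\right) 2 = -2$)
$Y 4 K{\left(3,-6 \right)} = \left(-2\right) 4 \frac{- 3^{2} + 5 \left(-6\right) + 5 \cdot 3 - 6 \cdot 3^{2} + 3 \left(-6\right)^{2} - \left(-6\right) 3}{2 \left(-2 - 6\right)} = - 8 \frac{\left(-1\right) 9 - 30 + 15 - 54 + 3 \cdot 36 + 18}{2 \left(-8\right)} = - 8 \cdot \frac{1}{2} \left(- \frac{1}{8}\right) \left(-9 - 30 + 15 - 54 + 108 + 18\right) = - 8 \cdot \frac{1}{2} \left(- \frac{1}{8}\right) 48 = \left(-8\right) \left(-3\right) = 24$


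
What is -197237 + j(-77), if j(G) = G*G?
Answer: -191308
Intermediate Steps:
j(G) = G**2
-197237 + j(-77) = -197237 + (-77)**2 = -197237 + 5929 = -191308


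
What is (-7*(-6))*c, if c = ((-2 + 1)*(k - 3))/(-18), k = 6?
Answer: 7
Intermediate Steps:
c = ⅙ (c = ((-2 + 1)*(6 - 3))/(-18) = -1*3*(-1/18) = -3*(-1/18) = ⅙ ≈ 0.16667)
(-7*(-6))*c = -7*(-6)*(⅙) = 42*(⅙) = 7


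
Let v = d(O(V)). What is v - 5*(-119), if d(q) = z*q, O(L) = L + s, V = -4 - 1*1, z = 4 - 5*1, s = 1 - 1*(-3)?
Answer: 596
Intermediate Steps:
s = 4 (s = 1 + 3 = 4)
z = -1 (z = 4 - 5 = -1)
V = -5 (V = -4 - 1 = -5)
O(L) = 4 + L (O(L) = L + 4 = 4 + L)
d(q) = -q
v = 1 (v = -(4 - 5) = -1*(-1) = 1)
v - 5*(-119) = 1 - 5*(-119) = 1 + 595 = 596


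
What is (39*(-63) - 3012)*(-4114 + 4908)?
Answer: -4342386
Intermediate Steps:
(39*(-63) - 3012)*(-4114 + 4908) = (-2457 - 3012)*794 = -5469*794 = -4342386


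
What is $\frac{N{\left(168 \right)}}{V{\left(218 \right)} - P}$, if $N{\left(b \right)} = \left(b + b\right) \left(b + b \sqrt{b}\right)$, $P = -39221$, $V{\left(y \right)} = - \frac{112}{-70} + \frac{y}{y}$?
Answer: $\frac{141120}{98059} + \frac{282240 \sqrt{42}}{98059} \approx 20.092$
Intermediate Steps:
$V{\left(y \right)} = \frac{13}{5}$ ($V{\left(y \right)} = \left(-112\right) \left(- \frac{1}{70}\right) + 1 = \frac{8}{5} + 1 = \frac{13}{5}$)
$N{\left(b \right)} = 2 b \left(b + b^{\frac{3}{2}}\right)$
$\frac{N{\left(168 \right)}}{V{\left(218 \right)} - P} = \frac{2 \cdot 168^{2} + 2 \cdot 168^{\frac{5}{2}}}{\frac{13}{5} - -39221} = \frac{2 \cdot 28224 + 2 \cdot 56448 \sqrt{42}}{\frac{13}{5} + 39221} = \frac{56448 + 112896 \sqrt{42}}{\frac{196118}{5}} = \left(56448 + 112896 \sqrt{42}\right) \frac{5}{196118} = \frac{141120}{98059} + \frac{282240 \sqrt{42}}{98059}$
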